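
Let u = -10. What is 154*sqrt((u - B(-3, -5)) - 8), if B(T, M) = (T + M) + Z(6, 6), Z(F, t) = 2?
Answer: 308*I*sqrt(3) ≈ 533.47*I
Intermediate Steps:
B(T, M) = 2 + M + T (B(T, M) = (T + M) + 2 = (M + T) + 2 = 2 + M + T)
154*sqrt((u - B(-3, -5)) - 8) = 154*sqrt((-10 - (2 - 5 - 3)) - 8) = 154*sqrt((-10 - 1*(-6)) - 8) = 154*sqrt((-10 + 6) - 8) = 154*sqrt(-4 - 8) = 154*sqrt(-12) = 154*(2*I*sqrt(3)) = 308*I*sqrt(3)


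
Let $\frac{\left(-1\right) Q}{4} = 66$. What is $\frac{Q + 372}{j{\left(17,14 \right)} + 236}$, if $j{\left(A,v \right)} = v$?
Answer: $\frac{54}{125} \approx 0.432$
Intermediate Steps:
$Q = -264$ ($Q = \left(-4\right) 66 = -264$)
$\frac{Q + 372}{j{\left(17,14 \right)} + 236} = \frac{-264 + 372}{14 + 236} = \frac{108}{250} = 108 \cdot \frac{1}{250} = \frac{54}{125}$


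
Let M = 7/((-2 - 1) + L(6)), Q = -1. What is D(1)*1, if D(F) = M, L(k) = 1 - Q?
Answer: -7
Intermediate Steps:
L(k) = 2 (L(k) = 1 - 1*(-1) = 1 + 1 = 2)
M = -7 (M = 7/((-2 - 1) + 2) = 7/(-3 + 2) = 7/(-1) = 7*(-1) = -7)
D(F) = -7
D(1)*1 = -7*1 = -7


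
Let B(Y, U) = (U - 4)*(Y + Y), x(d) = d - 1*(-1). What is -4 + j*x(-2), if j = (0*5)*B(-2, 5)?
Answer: -4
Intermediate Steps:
x(d) = 1 + d (x(d) = d + 1 = 1 + d)
B(Y, U) = 2*Y*(-4 + U) (B(Y, U) = (-4 + U)*(2*Y) = 2*Y*(-4 + U))
j = 0 (j = (0*5)*(2*(-2)*(-4 + 5)) = 0*(2*(-2)*1) = 0*(-4) = 0)
-4 + j*x(-2) = -4 + 0*(1 - 2) = -4 + 0*(-1) = -4 + 0 = -4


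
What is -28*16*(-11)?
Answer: 4928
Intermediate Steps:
-28*16*(-11) = -448*(-11) = 4928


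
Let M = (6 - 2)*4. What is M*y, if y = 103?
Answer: 1648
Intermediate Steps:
M = 16 (M = 4*4 = 16)
M*y = 16*103 = 1648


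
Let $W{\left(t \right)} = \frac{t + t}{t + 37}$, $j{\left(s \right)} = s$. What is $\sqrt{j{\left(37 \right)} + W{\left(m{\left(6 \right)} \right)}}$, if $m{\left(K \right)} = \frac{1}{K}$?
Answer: $\frac{3 \sqrt{204491}}{223} \approx 6.0835$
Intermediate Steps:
$W{\left(t \right)} = \frac{2 t}{37 + t}$
$\sqrt{j{\left(37 \right)} + W{\left(m{\left(6 \right)} \right)}} = \sqrt{37 + \frac{2}{6 \left(37 + \frac{1}{6}\right)}} = \sqrt{37 + 2 \cdot \frac{1}{6} \frac{1}{37 + \frac{1}{6}}} = \sqrt{37 + 2 \cdot \frac{1}{6} \frac{1}{\frac{223}{6}}} = \sqrt{37 + 2 \cdot \frac{1}{6} \cdot \frac{6}{223}} = \sqrt{37 + \frac{2}{223}} = \sqrt{\frac{8253}{223}} = \frac{3 \sqrt{204491}}{223}$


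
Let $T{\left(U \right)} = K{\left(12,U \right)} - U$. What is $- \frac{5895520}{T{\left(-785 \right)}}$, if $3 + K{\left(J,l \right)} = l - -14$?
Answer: $- \frac{5895520}{11} \approx -5.3596 \cdot 10^{5}$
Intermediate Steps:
$K{\left(J,l \right)} = 11 + l$ ($K{\left(J,l \right)} = -3 + \left(l - -14\right) = -3 + \left(l + 14\right) = -3 + \left(14 + l\right) = 11 + l$)
$T{\left(U \right)} = 11$ ($T{\left(U \right)} = \left(11 + U\right) - U = 11$)
$- \frac{5895520}{T{\left(-785 \right)}} = - \frac{5895520}{11}$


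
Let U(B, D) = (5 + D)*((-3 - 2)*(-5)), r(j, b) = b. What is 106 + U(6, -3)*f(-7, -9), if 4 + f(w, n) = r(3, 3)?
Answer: 56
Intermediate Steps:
f(w, n) = -1 (f(w, n) = -4 + 3 = -1)
U(B, D) = 125 + 25*D (U(B, D) = (5 + D)*(-5*(-5)) = (5 + D)*25 = 125 + 25*D)
106 + U(6, -3)*f(-7, -9) = 106 + (125 + 25*(-3))*(-1) = 106 + (125 - 75)*(-1) = 106 + 50*(-1) = 106 - 50 = 56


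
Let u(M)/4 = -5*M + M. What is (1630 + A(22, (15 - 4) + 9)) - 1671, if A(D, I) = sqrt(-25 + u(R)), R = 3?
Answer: -41 + I*sqrt(73) ≈ -41.0 + 8.544*I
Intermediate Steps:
u(M) = -16*M (u(M) = 4*(-5*M + M) = 4*(-4*M) = -16*M)
A(D, I) = I*sqrt(73) (A(D, I) = sqrt(-25 - 16*3) = sqrt(-25 - 48) = sqrt(-73) = I*sqrt(73))
(1630 + A(22, (15 - 4) + 9)) - 1671 = (1630 + I*sqrt(73)) - 1671 = -41 + I*sqrt(73)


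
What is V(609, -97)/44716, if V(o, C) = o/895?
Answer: 87/5717260 ≈ 1.5217e-5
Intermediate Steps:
V(o, C) = o/895 (V(o, C) = o*(1/895) = o/895)
V(609, -97)/44716 = ((1/895)*609)/44716 = (609/895)*(1/44716) = 87/5717260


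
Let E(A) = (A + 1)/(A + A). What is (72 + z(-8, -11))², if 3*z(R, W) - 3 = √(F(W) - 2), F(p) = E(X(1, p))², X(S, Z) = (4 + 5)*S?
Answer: (1971 + I*√137)²/729 ≈ 5328.8 + 63.292*I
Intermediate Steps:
X(S, Z) = 9*S
E(A) = (1 + A)/(2*A) (E(A) = (1 + A)/((2*A)) = (1 + A)*(1/(2*A)) = (1 + A)/(2*A))
F(p) = 25/81 (F(p) = ((1 + 9*1)/(2*((9*1))))² = ((½)*(1 + 9)/9)² = ((½)*(⅑)*10)² = (5/9)² = 25/81)
z(R, W) = 1 + I*√137/27 (z(R, W) = 1 + √(25/81 - 2)/3 = 1 + √(-137/81)/3 = 1 + (I*√137/9)/3 = 1 + I*√137/27)
(72 + z(-8, -11))² = (72 + (1 + I*√137/27))² = (73 + I*√137/27)²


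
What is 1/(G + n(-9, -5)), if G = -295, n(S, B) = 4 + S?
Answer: -1/300 ≈ -0.0033333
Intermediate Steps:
1/(G + n(-9, -5)) = 1/(-295 + (4 - 9)) = 1/(-295 - 5) = 1/(-300) = -1/300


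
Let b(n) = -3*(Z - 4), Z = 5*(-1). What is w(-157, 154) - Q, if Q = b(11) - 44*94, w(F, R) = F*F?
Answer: 28758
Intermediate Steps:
Z = -5
b(n) = 27 (b(n) = -3*(-5 - 4) = -3*(-9) = 27)
w(F, R) = F²
Q = -4109 (Q = 27 - 44*94 = 27 - 4136 = -4109)
w(-157, 154) - Q = (-157)² - 1*(-4109) = 24649 + 4109 = 28758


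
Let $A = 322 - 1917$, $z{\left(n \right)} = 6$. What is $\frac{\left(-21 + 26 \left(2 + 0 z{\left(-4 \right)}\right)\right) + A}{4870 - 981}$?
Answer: $- \frac{1564}{3889} \approx -0.40216$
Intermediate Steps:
$A = -1595$ ($A = 322 - 1917 = -1595$)
$\frac{\left(-21 + 26 \left(2 + 0 z{\left(-4 \right)}\right)\right) + A}{4870 - 981} = \frac{\left(-21 + 26 \left(2 + 0 \cdot 6\right)\right) - 1595}{4870 - 981} = \frac{\left(-21 + 26 \left(2 + 0\right)\right) - 1595}{3889} = \left(\left(-21 + 26 \cdot 2\right) - 1595\right) \frac{1}{3889} = \left(\left(-21 + 52\right) - 1595\right) \frac{1}{3889} = \left(31 - 1595\right) \frac{1}{3889} = \left(-1564\right) \frac{1}{3889} = - \frac{1564}{3889}$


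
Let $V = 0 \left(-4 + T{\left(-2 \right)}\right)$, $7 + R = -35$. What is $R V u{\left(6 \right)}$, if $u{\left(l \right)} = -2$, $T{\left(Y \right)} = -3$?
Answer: $0$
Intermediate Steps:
$R = -42$ ($R = -7 - 35 = -42$)
$V = 0$ ($V = 0 \left(-4 - 3\right) = 0 \left(-7\right) = 0$)
$R V u{\left(6 \right)} = \left(-42\right) 0 \left(-2\right) = 0 \left(-2\right) = 0$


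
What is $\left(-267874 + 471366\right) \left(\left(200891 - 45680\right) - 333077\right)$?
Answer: $-36194308072$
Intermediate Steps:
$\left(-267874 + 471366\right) \left(\left(200891 - 45680\right) - 333077\right) = 203492 \left(\left(200891 - 45680\right) - 333077\right) = 203492 \left(155211 - 333077\right) = 203492 \left(-177866\right) = -36194308072$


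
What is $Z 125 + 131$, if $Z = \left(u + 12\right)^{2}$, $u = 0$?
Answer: $18131$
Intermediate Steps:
$Z = 144$ ($Z = \left(0 + 12\right)^{2} = 12^{2} = 144$)
$Z 125 + 131 = 144 \cdot 125 + 131 = 18000 + 131 = 18131$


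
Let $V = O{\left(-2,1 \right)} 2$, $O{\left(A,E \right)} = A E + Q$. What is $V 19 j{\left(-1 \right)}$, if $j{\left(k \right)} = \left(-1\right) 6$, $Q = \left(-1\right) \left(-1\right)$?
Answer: $228$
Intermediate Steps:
$Q = 1$
$O{\left(A,E \right)} = 1 + A E$ ($O{\left(A,E \right)} = A E + 1 = 1 + A E$)
$j{\left(k \right)} = -6$
$V = -2$ ($V = \left(1 - 2\right) 2 = \left(-1\right) 2 = -2$)
$V 19 j{\left(-1 \right)} = \left(-2\right) 19 \left(-6\right) = \left(-38\right) \left(-6\right) = 228$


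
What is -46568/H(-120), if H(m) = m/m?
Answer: -46568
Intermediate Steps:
H(m) = 1
-46568/H(-120) = -46568/1 = -46568*1 = -46568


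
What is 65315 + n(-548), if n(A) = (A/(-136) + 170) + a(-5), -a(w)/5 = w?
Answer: 2227477/34 ≈ 65514.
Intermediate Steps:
a(w) = -5*w
n(A) = 195 - A/136 (n(A) = (A/(-136) + 170) - 5*(-5) = (A*(-1/136) + 170) + 25 = (-A/136 + 170) + 25 = (170 - A/136) + 25 = 195 - A/136)
65315 + n(-548) = 65315 + (195 - 1/136*(-548)) = 65315 + (195 + 137/34) = 65315 + 6767/34 = 2227477/34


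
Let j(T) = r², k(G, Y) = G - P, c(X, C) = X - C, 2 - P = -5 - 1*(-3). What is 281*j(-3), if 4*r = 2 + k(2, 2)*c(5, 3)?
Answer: 281/4 ≈ 70.250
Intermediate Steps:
P = 4 (P = 2 - (-5 - 1*(-3)) = 2 - (-5 + 3) = 2 - 1*(-2) = 2 + 2 = 4)
k(G, Y) = -4 + G (k(G, Y) = G - 1*4 = G - 4 = -4 + G)
r = -½ (r = (2 + (-4 + 2)*(5 - 1*3))/4 = (2 - 2*(5 - 3))/4 = (2 - 2*2)/4 = (2 - 4)/4 = (¼)*(-2) = -½ ≈ -0.50000)
j(T) = ¼ (j(T) = (-½)² = ¼)
281*j(-3) = 281*(¼) = 281/4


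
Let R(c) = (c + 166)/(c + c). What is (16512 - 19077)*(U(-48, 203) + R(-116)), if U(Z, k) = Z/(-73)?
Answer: -9600795/8468 ≈ -1133.8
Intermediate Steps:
U(Z, k) = -Z/73 (U(Z, k) = Z*(-1/73) = -Z/73)
R(c) = (166 + c)/(2*c) (R(c) = (166 + c)/((2*c)) = (166 + c)*(1/(2*c)) = (166 + c)/(2*c))
(16512 - 19077)*(U(-48, 203) + R(-116)) = (16512 - 19077)*(-1/73*(-48) + (1/2)*(166 - 116)/(-116)) = -2565*(48/73 + (1/2)*(-1/116)*50) = -2565*(48/73 - 25/116) = -2565*3743/8468 = -9600795/8468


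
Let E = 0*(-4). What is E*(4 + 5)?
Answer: 0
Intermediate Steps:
E = 0
E*(4 + 5) = 0*(4 + 5) = 0*9 = 0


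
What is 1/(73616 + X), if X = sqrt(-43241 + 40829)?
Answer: 18404/1354829467 - 3*I*sqrt(67)/2709658934 ≈ 1.3584e-5 - 9.0624e-9*I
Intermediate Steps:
X = 6*I*sqrt(67) (X = sqrt(-2412) = 6*I*sqrt(67) ≈ 49.112*I)
1/(73616 + X) = 1/(73616 + 6*I*sqrt(67))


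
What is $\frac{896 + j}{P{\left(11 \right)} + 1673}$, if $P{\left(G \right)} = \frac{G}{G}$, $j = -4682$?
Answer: $- \frac{631}{279} \approx -2.2617$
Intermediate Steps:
$P{\left(G \right)} = 1$
$\frac{896 + j}{P{\left(11 \right)} + 1673} = \frac{896 - 4682}{1 + 1673} = - \frac{3786}{1674} = \left(-3786\right) \frac{1}{1674} = - \frac{631}{279}$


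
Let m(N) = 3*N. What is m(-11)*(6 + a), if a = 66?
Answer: -2376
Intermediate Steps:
m(-11)*(6 + a) = (3*(-11))*(6 + 66) = -33*72 = -2376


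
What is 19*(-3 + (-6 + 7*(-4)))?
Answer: -703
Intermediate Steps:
19*(-3 + (-6 + 7*(-4))) = 19*(-3 + (-6 - 28)) = 19*(-3 - 34) = 19*(-37) = -703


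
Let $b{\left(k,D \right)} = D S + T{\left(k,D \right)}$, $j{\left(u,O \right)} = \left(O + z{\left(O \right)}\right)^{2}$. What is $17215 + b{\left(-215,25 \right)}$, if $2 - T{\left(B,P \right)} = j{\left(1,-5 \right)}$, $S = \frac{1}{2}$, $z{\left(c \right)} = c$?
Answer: $\frac{34259}{2} \approx 17130.0$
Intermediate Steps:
$S = \frac{1}{2} \approx 0.5$
$j{\left(u,O \right)} = 4 O^{2}$ ($j{\left(u,O \right)} = \left(O + O\right)^{2} = \left(2 O\right)^{2} = 4 O^{2}$)
$T{\left(B,P \right)} = -98$ ($T{\left(B,P \right)} = 2 - 4 \left(-5\right)^{2} = 2 - 4 \cdot 25 = 2 - 100 = -98$)
$b{\left(k,D \right)} = -98 + \frac{D}{2}$ ($b{\left(k,D \right)} = D \frac{1}{2} - 98 = \frac{D}{2} - 98 = -98 + \frac{D}{2}$)
$17215 + b{\left(-215,25 \right)} = 17215 + \left(-98 + \frac{1}{2} \cdot 25\right) = 17215 + \left(-98 + \frac{25}{2}\right) = 17215 - \frac{171}{2} = \frac{34259}{2}$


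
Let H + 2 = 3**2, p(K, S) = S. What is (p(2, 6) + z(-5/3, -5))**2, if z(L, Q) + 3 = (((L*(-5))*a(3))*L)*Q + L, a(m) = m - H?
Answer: 6190144/81 ≈ 76422.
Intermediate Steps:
H = 7 (H = -2 + 3**2 = -2 + 9 = 7)
a(m) = -7 + m (a(m) = m - 1*7 = m - 7 = -7 + m)
z(L, Q) = -3 + L + 20*Q*L**2 (z(L, Q) = -3 + ((((L*(-5))*(-7 + 3))*L)*Q + L) = -3 + (((-5*L*(-4))*L)*Q + L) = -3 + (((20*L)*L)*Q + L) = -3 + ((20*L**2)*Q + L) = -3 + (20*Q*L**2 + L) = -3 + (L + 20*Q*L**2) = -3 + L + 20*Q*L**2)
(p(2, 6) + z(-5/3, -5))**2 = (6 + (-3 - 5/3 + 20*(-5)*(-5/3)**2))**2 = (6 + (-3 - 5/3 + 20*(-5)*(25/9)))**2 = (6 + (-3 - 5/3 - 2500/9))**2 = (6 - 2542/9)**2 = (-2488/9)**2 = 6190144/81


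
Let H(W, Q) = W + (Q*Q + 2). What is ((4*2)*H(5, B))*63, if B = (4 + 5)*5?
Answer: 1024128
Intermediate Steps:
B = 45 (B = 9*5 = 45)
H(W, Q) = 2 + W + Q**2 (H(W, Q) = W + (Q**2 + 2) = W + (2 + Q**2) = 2 + W + Q**2)
((4*2)*H(5, B))*63 = ((4*2)*(2 + 5 + 45**2))*63 = (8*(2 + 5 + 2025))*63 = (8*2032)*63 = 16256*63 = 1024128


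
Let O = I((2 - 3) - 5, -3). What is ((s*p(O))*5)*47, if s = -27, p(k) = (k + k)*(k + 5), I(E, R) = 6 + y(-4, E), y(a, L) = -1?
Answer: -634500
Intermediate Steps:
I(E, R) = 5 (I(E, R) = 6 - 1 = 5)
O = 5
p(k) = 2*k*(5 + k) (p(k) = (2*k)*(5 + k) = 2*k*(5 + k))
((s*p(O))*5)*47 = (-54*5*(5 + 5)*5)*47 = (-54*5*10*5)*47 = (-27*100*5)*47 = -2700*5*47 = -13500*47 = -634500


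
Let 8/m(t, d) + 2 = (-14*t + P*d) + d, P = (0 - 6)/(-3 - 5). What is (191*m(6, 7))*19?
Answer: -116128/295 ≈ -393.65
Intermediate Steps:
P = ¾ (P = -6/(-8) = -6*(-⅛) = ¾ ≈ 0.75000)
m(t, d) = 8/(-2 - 14*t + 7*d/4) (m(t, d) = 8/(-2 + ((-14*t + 3*d/4) + d)) = 8/(-2 + (-14*t + 7*d/4)) = 8/(-2 - 14*t + 7*d/4))
(191*m(6, 7))*19 = (191*(32/(-8 - 56*6 + 7*7)))*19 = (191*(32/(-8 - 336 + 49)))*19 = (191*(32/(-295)))*19 = (191*(32*(-1/295)))*19 = (191*(-32/295))*19 = -6112/295*19 = -116128/295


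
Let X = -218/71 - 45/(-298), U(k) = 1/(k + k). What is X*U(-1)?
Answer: 61769/42316 ≈ 1.4597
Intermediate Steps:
U(k) = 1/(2*k)
X = -61769/21158 (X = -218*1/71 - 45*(-1/298) = -218/71 + 45/298 = -61769/21158 ≈ -2.9194)
X*U(-1) = -61769/(42316*(-1)) = -61769*(-1)/42316 = -61769/21158*(-½) = 61769/42316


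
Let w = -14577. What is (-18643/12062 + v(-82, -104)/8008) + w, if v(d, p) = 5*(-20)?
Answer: -88011207096/6037031 ≈ -14579.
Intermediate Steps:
v(d, p) = -100
(-18643/12062 + v(-82, -104)/8008) + w = (-18643/12062 - 100/8008) - 14577 = (-18643*1/12062 - 100*1/8008) - 14577 = (-18643/12062 - 25/2002) - 14577 = -9406209/6037031 - 14577 = -88011207096/6037031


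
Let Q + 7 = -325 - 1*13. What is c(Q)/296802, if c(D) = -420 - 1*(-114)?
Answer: -17/16489 ≈ -0.0010310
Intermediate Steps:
Q = -345 (Q = -7 + (-325 - 1*13) = -7 + (-325 - 13) = -7 - 338 = -345)
c(D) = -306 (c(D) = -420 + 114 = -306)
c(Q)/296802 = -306/296802 = -306*1/296802 = -17/16489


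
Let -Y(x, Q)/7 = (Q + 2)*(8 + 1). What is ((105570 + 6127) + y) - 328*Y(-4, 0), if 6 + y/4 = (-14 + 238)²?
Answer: 353705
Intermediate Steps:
Y(x, Q) = -126 - 63*Q (Y(x, Q) = -7*(Q + 2)*(8 + 1) = -7*(2 + Q)*9 = -7*(18 + 9*Q) = -126 - 63*Q)
y = 200680 (y = -24 + 4*(-14 + 238)² = -24 + 4*224² = -24 + 4*50176 = -24 + 200704 = 200680)
((105570 + 6127) + y) - 328*Y(-4, 0) = ((105570 + 6127) + 200680) - 328*(-126 - 63*0) = (111697 + 200680) - 328*(-126 + 0) = 312377 - 328*(-126) = 312377 + 41328 = 353705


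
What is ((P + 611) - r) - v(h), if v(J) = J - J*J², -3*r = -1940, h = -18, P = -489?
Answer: -19016/3 ≈ -6338.7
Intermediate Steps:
r = 1940/3 (r = -⅓*(-1940) = 1940/3 ≈ 646.67)
v(J) = J - J³
((P + 611) - r) - v(h) = ((-489 + 611) - 1*1940/3) - (-18 - 1*(-18)³) = (122 - 1940/3) - (-18 - 1*(-5832)) = -1574/3 - (-18 + 5832) = -1574/3 - 1*5814 = -1574/3 - 5814 = -19016/3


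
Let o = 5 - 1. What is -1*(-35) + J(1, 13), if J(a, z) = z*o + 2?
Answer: 89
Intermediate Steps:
o = 4
J(a, z) = 2 + 4*z (J(a, z) = z*4 + 2 = 4*z + 2 = 2 + 4*z)
-1*(-35) + J(1, 13) = -1*(-35) + (2 + 4*13) = 35 + (2 + 52) = 35 + 54 = 89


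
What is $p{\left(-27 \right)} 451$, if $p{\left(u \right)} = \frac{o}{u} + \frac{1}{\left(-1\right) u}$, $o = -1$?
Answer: $\frac{902}{27} \approx 33.407$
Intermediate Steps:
$p{\left(u \right)} = - \frac{2}{u}$ ($p{\left(u \right)} = - \frac{1}{u} + \frac{1}{\left(-1\right) u} = - \frac{1}{u} - \frac{1}{u} = - \frac{2}{u}$)
$p{\left(-27 \right)} 451 = - \frac{2}{-27} \cdot 451 = \left(-2\right) \left(- \frac{1}{27}\right) 451 = \frac{2}{27} \cdot 451 = \frac{902}{27}$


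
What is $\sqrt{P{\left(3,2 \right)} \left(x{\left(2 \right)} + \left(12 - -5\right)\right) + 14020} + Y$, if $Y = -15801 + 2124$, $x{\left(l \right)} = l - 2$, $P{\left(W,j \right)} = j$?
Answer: $-13677 + \sqrt{14054} \approx -13558.0$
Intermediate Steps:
$x{\left(l \right)} = -2 + l$ ($x{\left(l \right)} = l - 2 = -2 + l$)
$Y = -13677$
$\sqrt{P{\left(3,2 \right)} \left(x{\left(2 \right)} + \left(12 - -5\right)\right) + 14020} + Y = \sqrt{2 \left(\left(-2 + 2\right) + \left(12 - -5\right)\right) + 14020} - 13677 = \sqrt{2 \left(0 + \left(12 + 5\right)\right) + 14020} - 13677 = \sqrt{2 \left(0 + 17\right) + 14020} - 13677 = \sqrt{2 \cdot 17 + 14020} - 13677 = \sqrt{34 + 14020} - 13677 = \sqrt{14054} - 13677 = -13677 + \sqrt{14054}$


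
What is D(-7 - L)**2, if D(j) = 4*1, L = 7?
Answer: 16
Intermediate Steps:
D(j) = 4
D(-7 - L)**2 = 4**2 = 16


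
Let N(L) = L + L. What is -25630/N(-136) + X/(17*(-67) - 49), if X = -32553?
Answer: 545873/4488 ≈ 121.63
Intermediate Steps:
N(L) = 2*L
-25630/N(-136) + X/(17*(-67) - 49) = -25630/(2*(-136)) - 32553/(17*(-67) - 49) = -25630/(-272) - 32553/(-1139 - 49) = -25630*(-1/272) - 32553/(-1188) = 12815/136 - 32553*(-1/1188) = 12815/136 + 3617/132 = 545873/4488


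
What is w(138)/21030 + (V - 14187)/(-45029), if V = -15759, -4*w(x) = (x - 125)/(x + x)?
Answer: 695259290143/1045443696480 ≈ 0.66504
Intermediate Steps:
w(x) = -(-125 + x)/(8*x) (w(x) = -(x - 125)/(4*(x + x)) = -(-125 + x)/(4*(2*x)) = -(-125 + x)*1/(2*x)/4 = -(-125 + x)/(8*x))
w(138)/21030 + (V - 14187)/(-45029) = ((⅛)*(125 - 1*138)/138)/21030 + (-15759 - 14187)/(-45029) = ((⅛)*(1/138)*(125 - 138))*(1/21030) - 29946*(-1/45029) = ((⅛)*(1/138)*(-13))*(1/21030) + 29946/45029 = -13/1104*1/21030 + 29946/45029 = -13/23217120 + 29946/45029 = 695259290143/1045443696480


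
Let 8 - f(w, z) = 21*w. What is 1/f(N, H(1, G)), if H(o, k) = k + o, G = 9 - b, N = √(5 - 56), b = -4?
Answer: 8/22555 + 21*I*√51/22555 ≈ 0.00035469 + 0.0066491*I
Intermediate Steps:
N = I*√51 (N = √(-51) = I*√51 ≈ 7.1414*I)
G = 13 (G = 9 - 1*(-4) = 9 + 4 = 13)
f(w, z) = 8 - 21*w
1/f(N, H(1, G)) = 1/(8 - 21*I*√51)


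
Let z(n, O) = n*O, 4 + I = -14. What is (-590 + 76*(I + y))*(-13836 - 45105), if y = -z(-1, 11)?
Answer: 66131802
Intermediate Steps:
I = -18 (I = -4 - 14 = -18)
z(n, O) = O*n
y = 11 (y = -11*(-1) = -1*(-11) = 11)
(-590 + 76*(I + y))*(-13836 - 45105) = (-590 + 76*(-18 + 11))*(-13836 - 45105) = (-590 + 76*(-7))*(-58941) = (-590 - 532)*(-58941) = -1122*(-58941) = 66131802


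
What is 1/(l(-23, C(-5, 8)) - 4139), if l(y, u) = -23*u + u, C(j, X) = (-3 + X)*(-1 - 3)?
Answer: -1/3699 ≈ -0.00027034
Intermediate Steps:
C(j, X) = 12 - 4*X (C(j, X) = (-3 + X)*(-4) = 12 - 4*X)
l(y, u) = -22*u
1/(l(-23, C(-5, 8)) - 4139) = 1/(-22*(12 - 4*8) - 4139) = 1/(-22*(12 - 32) - 4139) = 1/(-22*(-20) - 4139) = 1/(440 - 4139) = 1/(-3699) = -1/3699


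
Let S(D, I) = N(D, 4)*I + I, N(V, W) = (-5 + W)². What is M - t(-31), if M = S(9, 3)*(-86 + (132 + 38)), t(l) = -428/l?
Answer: 15196/31 ≈ 490.19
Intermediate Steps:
S(D, I) = 2*I (S(D, I) = (-5 + 4)²*I + I = (-1)²*I + I = 1*I + I = I + I = 2*I)
M = 504 (M = (2*3)*(-86 + (132 + 38)) = 6*(-86 + 170) = 6*84 = 504)
M - t(-31) = 504 - (-428)/(-31) = 504 - (-428)*(-1)/31 = 504 - 1*428/31 = 504 - 428/31 = 15196/31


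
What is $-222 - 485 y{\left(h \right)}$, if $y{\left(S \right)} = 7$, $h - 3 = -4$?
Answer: $-3617$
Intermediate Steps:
$h = -1$ ($h = 3 - 4 = -1$)
$-222 - 485 y{\left(h \right)} = -222 - 3395 = -3617$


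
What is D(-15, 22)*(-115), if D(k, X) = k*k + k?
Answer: -24150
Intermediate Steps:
D(k, X) = k + k**2 (D(k, X) = k**2 + k = k + k**2)
D(-15, 22)*(-115) = -15*(1 - 15)*(-115) = -15*(-14)*(-115) = 210*(-115) = -24150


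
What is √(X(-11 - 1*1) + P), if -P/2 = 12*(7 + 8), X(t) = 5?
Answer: I*√355 ≈ 18.841*I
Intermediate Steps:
P = -360 (P = -24*(7 + 8) = -24*15 = -2*180 = -360)
√(X(-11 - 1*1) + P) = √(5 - 360) = √(-355) = I*√355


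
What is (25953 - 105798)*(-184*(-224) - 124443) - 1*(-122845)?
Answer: 6645382660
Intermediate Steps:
(25953 - 105798)*(-184*(-224) - 124443) - 1*(-122845) = -79845*(41216 - 124443) + 122845 = -79845*(-83227) + 122845 = 6645259815 + 122845 = 6645382660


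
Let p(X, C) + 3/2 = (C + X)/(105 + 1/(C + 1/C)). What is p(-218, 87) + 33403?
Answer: 53102193071/1589874 ≈ 33400.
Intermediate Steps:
p(X, C) = -3/2 + (C + X)/(105 + 1/(C + 1/C))
p(-218, 87) + 33403 = (-315/2 - 218 + 87³ - 315/2*87² - ½*87 - 218*87²)/(105 + 87 + 105*87²) + 33403 = (-315/2 - 218 + 658503 - 315/2*7569 - 87/2 - 218*7569)/(105 + 87 + 105*7569) + 33403 = (-315/2 - 218 + 658503 - 2384235/2 - 87/2 - 1650042)/(105 + 87 + 794745) + 33403 = -4368151/2/794937 + 33403 = (1/794937)*(-4368151/2) + 33403 = -4368151/1589874 + 33403 = 53102193071/1589874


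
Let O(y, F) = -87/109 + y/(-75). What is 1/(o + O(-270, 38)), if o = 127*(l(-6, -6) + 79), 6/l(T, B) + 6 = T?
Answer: 1090/10869809 ≈ 0.00010028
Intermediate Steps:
O(y, F) = -87/109 - y/75 (O(y, F) = -87*1/109 + y*(-1/75) = -87/109 - y/75)
l(T, B) = 6/(-6 + T)
o = 19939/2 (o = 127*(6/(-6 - 6) + 79) = 127*(6/(-12) + 79) = 127*(6*(-1/12) + 79) = 127*(-½ + 79) = 127*(157/2) = 19939/2 ≈ 9969.5)
1/(o + O(-270, 38)) = 1/(19939/2 + (-87/109 - 1/75*(-270))) = 1/(19939/2 + (-87/109 + 18/5)) = 1/(19939/2 + 1527/545) = 1/(10869809/1090) = 1090/10869809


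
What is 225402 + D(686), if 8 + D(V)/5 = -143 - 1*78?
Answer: 224257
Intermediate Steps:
D(V) = -1145 (D(V) = -40 + 5*(-143 - 1*78) = -40 + 5*(-143 - 78) = -40 + 5*(-221) = -40 - 1105 = -1145)
225402 + D(686) = 225402 - 1145 = 224257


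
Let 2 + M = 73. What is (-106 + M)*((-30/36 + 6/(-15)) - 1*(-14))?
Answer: -2681/6 ≈ -446.83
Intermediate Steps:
M = 71 (M = -2 + 73 = 71)
(-106 + M)*((-30/36 + 6/(-15)) - 1*(-14)) = (-106 + 71)*((-30/36 + 6/(-15)) - 1*(-14)) = -35*((-30*1/36 + 6*(-1/15)) + 14) = -35*((-⅚ - ⅖) + 14) = -35*(-37/30 + 14) = -35*383/30 = -2681/6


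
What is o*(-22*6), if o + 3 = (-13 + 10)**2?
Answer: -792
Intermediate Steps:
o = 6 (o = -3 + (-13 + 10)**2 = -3 + (-3)**2 = -3 + 9 = 6)
o*(-22*6) = 6*(-22*6) = 6*(-132) = -792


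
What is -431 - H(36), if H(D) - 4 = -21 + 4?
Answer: -418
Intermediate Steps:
H(D) = -13 (H(D) = 4 + (-21 + 4) = 4 - 17 = -13)
-431 - H(36) = -431 - 1*(-13) = -431 + 13 = -418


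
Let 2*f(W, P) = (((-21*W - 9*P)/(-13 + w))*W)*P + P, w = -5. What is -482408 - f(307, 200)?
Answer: -43644674/3 ≈ -1.4548e+7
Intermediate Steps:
f(W, P) = P/2 + P*W*(P/2 + 7*W/6)/2 (f(W, P) = ((((-21*W - 9*P)/(-13 - 5))*W)*P + P)/2 = ((((-21*W - 9*P)/(-18))*W)*P + P)/2 = ((((-21*W - 9*P)*(-1/18))*W)*P + P)/2 = (((P/2 + 7*W/6)*W)*P + P)/2 = ((W*(P/2 + 7*W/6))*P + P)/2 = (P*W*(P/2 + 7*W/6) + P)/2 = (P + P*W*(P/2 + 7*W/6))/2 = P/2 + P*W*(P/2 + 7*W/6)/2)
-482408 - f(307, 200) = -482408 - 200*(6 + 7*307² + 3*200*307)/12 = -482408 - 200*(6 + 7*94249 + 184200)/12 = -482408 - 200*(6 + 659743 + 184200)/12 = -482408 - 200*843949/12 = -482408 - 1*42197450/3 = -482408 - 42197450/3 = -43644674/3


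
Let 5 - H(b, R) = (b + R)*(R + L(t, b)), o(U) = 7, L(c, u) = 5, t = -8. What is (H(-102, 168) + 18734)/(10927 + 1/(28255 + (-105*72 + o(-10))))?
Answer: 151559342/226210755 ≈ 0.66999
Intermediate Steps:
H(b, R) = 5 - (5 + R)*(R + b) (H(b, R) = 5 - (b + R)*(R + 5) = 5 - (R + b)*(5 + R) = 5 - (5 + R)*(R + b))
(H(-102, 168) + 18734)/(10927 + 1/(28255 + (-105*72 + o(-10)))) = ((5 - 1*168² - 5*168 - 5*(-102) - 1*168*(-102)) + 18734)/(10927 + 1/(28255 + (-105*72 + 7))) = ((5 - 1*28224 - 840 + 510 + 17136) + 18734)/(10927 + 1/(28255 + (-7560 + 7))) = ((5 - 28224 - 840 + 510 + 17136) + 18734)/(10927 + 1/(28255 - 7553)) = (-11413 + 18734)/(10927 + 1/20702) = 7321/(10927 + 1/20702) = 7321/(226210755/20702) = 7321*(20702/226210755) = 151559342/226210755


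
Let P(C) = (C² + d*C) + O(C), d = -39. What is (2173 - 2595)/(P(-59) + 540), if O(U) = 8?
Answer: -1/15 ≈ -0.066667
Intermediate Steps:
P(C) = 8 + C² - 39*C (P(C) = (C² - 39*C) + 8 = 8 + C² - 39*C)
(2173 - 2595)/(P(-59) + 540) = (2173 - 2595)/((8 + (-59)² - 39*(-59)) + 540) = -422/((8 + 3481 + 2301) + 540) = -422/(5790 + 540) = -422/6330 = -422*1/6330 = -1/15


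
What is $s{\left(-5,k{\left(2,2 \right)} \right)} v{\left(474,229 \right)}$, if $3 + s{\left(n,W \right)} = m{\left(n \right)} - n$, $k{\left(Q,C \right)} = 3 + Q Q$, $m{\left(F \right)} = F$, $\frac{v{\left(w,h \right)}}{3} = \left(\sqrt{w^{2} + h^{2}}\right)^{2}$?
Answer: $-2494053$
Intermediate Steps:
$v{\left(w,h \right)} = 3 h^{2} + 3 w^{2}$ ($v{\left(w,h \right)} = 3 \left(\sqrt{w^{2} + h^{2}}\right)^{2} = 3 \left(\sqrt{h^{2} + w^{2}}\right)^{2} = 3 \left(h^{2} + w^{2}\right) = 3 h^{2} + 3 w^{2}$)
$k{\left(Q,C \right)} = 3 + Q^{2}$
$s{\left(n,W \right)} = -3$ ($s{\left(n,W \right)} = -3 + \left(n - n\right) = -3 + 0 = -3$)
$s{\left(-5,k{\left(2,2 \right)} \right)} v{\left(474,229 \right)} = - 3 \left(3 \cdot 229^{2} + 3 \cdot 474^{2}\right) = - 3 \left(3 \cdot 52441 + 3 \cdot 224676\right) = - 3 \left(157323 + 674028\right) = \left(-3\right) 831351 = -2494053$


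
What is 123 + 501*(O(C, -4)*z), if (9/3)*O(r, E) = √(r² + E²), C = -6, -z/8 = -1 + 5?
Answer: 123 - 10688*√13 ≈ -38413.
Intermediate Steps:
z = -32 (z = -8*(-1 + 5) = -8*4 = -32)
O(r, E) = √(E² + r²)/3 (O(r, E) = √(r² + E²)/3 = √(E² + r²)/3)
123 + 501*(O(C, -4)*z) = 123 + 501*((√((-4)² + (-6)²)/3)*(-32)) = 123 + 501*((√(16 + 36)/3)*(-32)) = 123 + 501*((√52/3)*(-32)) = 123 + 501*(((2*√13)/3)*(-32)) = 123 + 501*((2*√13/3)*(-32)) = 123 + 501*(-64*√13/3) = 123 - 10688*√13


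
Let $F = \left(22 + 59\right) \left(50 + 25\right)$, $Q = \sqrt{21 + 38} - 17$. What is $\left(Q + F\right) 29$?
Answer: $175682 + 29 \sqrt{59} \approx 1.759 \cdot 10^{5}$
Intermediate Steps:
$Q = -17 + \sqrt{59}$ ($Q = \sqrt{59} - 17 = -17 + \sqrt{59} \approx -9.3188$)
$F = 6075$ ($F = 81 \cdot 75 = 6075$)
$\left(Q + F\right) 29 = \left(\left(-17 + \sqrt{59}\right) + 6075\right) 29 = \left(6058 + \sqrt{59}\right) 29 = 175682 + 29 \sqrt{59}$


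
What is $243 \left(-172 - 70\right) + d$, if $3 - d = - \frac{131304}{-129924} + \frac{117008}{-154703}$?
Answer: $- \frac{98493650425553}{1674969381} \approx -58803.0$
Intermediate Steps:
$d = \frac{4598993533}{1674969381}$ ($d = 3 - \left(- \frac{131304}{-129924} + \frac{117008}{-154703}\right) = 3 - \left(\left(-131304\right) \left(- \frac{1}{129924}\right) + 117008 \left(- \frac{1}{154703}\right)\right) = 3 - \left(\frac{10942}{10827} - \frac{117008}{154703}\right) = 3 - \frac{425914610}{1674969381} = \frac{4598993533}{1674969381} \approx 2.7457$)
$243 \left(-172 - 70\right) + d = 243 \left(-172 - 70\right) + \frac{4598993533}{1674969381} = 243 \left(-242\right) + \frac{4598993533}{1674969381} = -58806 + \frac{4598993533}{1674969381} = - \frac{98493650425553}{1674969381}$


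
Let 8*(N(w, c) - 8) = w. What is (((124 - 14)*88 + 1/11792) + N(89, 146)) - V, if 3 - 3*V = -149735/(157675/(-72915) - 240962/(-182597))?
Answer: 1823873132008633799/26464167097808 ≈ 68919.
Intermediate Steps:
N(w, c) = 8 + w/8
V = -132903143237946/2244247549 (V = 1 - (-149735)/(3*(157675/(-72915) - 240962/(-182597))) = 1 - (-149735)/(3*(157675*(-1/72915) - 240962*(-1/182597))) = 1 - (-149735)/(3*(-31535/14583 + 240962/182597)) = 1 - (-149735)/(3*(-2244247549/2662812051)) = 1 - (-149735)*(-2662812051)/(3*2244247549) = 1 - 1/3*398716162456485/2244247549 = 1 - 132905387485495/2244247549 = -132903143237946/2244247549 ≈ -59219.)
(((124 - 14)*88 + 1/11792) + N(89, 146)) - V = (((124 - 14)*88 + 1/11792) + (8 + (1/8)*89)) - 1*(-132903143237946/2244247549) = ((110*88 + 1/11792) + (8 + 89/8)) + 132903143237946/2244247549 = ((9680 + 1/11792) + 153/8) + 132903143237946/2244247549 = (114146561/11792 + 153/8) + 132903143237946/2244247549 = 114372083/11792 + 132903143237946/2244247549 = 1823873132008633799/26464167097808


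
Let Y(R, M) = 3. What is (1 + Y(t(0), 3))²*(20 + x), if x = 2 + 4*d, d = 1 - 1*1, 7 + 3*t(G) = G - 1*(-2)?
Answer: 352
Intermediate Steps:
t(G) = -5/3 + G/3 (t(G) = -7/3 + (G - 1*(-2))/3 = -7/3 + (G + 2)/3 = -7/3 + (2 + G)/3 = -7/3 + (⅔ + G/3) = -5/3 + G/3)
d = 0 (d = 1 - 1 = 0)
x = 2 (x = 2 + 4*0 = 2 + 0 = 2)
(1 + Y(t(0), 3))²*(20 + x) = (1 + 3)²*(20 + 2) = 4²*22 = 16*22 = 352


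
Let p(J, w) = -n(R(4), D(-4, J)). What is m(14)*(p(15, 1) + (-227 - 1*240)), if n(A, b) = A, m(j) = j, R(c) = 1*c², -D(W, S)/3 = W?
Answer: -6762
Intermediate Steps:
D(W, S) = -3*W
R(c) = c²
p(J, w) = -16 (p(J, w) = -1*4² = -1*16 = -16)
m(14)*(p(15, 1) + (-227 - 1*240)) = 14*(-16 + (-227 - 1*240)) = 14*(-16 + (-227 - 240)) = 14*(-16 - 467) = 14*(-483) = -6762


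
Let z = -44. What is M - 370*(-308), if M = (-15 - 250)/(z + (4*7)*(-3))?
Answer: 14587145/128 ≈ 1.1396e+5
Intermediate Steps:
M = 265/128 (M = (-15 - 250)/(-44 + (4*7)*(-3)) = -265/(-44 + 28*(-3)) = -265/(-44 - 84) = -265/(-128) = -265*(-1/128) = 265/128 ≈ 2.0703)
M - 370*(-308) = 265/128 - 370*(-308) = 265/128 + 113960 = 14587145/128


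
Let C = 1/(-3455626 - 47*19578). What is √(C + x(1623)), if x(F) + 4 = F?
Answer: √1937493284760289/1093948 ≈ 40.237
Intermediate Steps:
x(F) = -4 + F
C = -1/4375792 (C = 1/(-3455626 - 920166) = 1/(-4375792) = -1/4375792 ≈ -2.2853e-7)
√(C + x(1623)) = √(-1/4375792 + (-4 + 1623)) = √(-1/4375792 + 1619) = √(7084407247/4375792) = √1937493284760289/1093948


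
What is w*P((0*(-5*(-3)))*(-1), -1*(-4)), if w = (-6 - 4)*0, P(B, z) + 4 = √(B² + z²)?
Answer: 0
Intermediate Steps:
P(B, z) = -4 + √(B² + z²)
w = 0 (w = -10*0 = 0)
w*P((0*(-5*(-3)))*(-1), -1*(-4)) = 0*(-4 + √(((0*(-5*(-3)))*(-1))² + (-1*(-4))²)) = 0*(-4 + √(((0*15)*(-1))² + 4²)) = 0*(-4 + √((0*(-1))² + 16)) = 0*(-4 + √(0² + 16)) = 0*(-4 + √(0 + 16)) = 0*(-4 + √16) = 0*(-4 + 4) = 0*0 = 0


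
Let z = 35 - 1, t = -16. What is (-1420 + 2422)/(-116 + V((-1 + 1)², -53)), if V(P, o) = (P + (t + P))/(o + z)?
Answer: -9519/1094 ≈ -8.7011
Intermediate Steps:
z = 34
V(P, o) = (-16 + 2*P)/(34 + o) (V(P, o) = (P + (-16 + P))/(o + 34) = (-16 + 2*P)/(34 + o))
(-1420 + 2422)/(-116 + V((-1 + 1)², -53)) = (-1420 + 2422)/(-116 + 2*(-8 + (-1 + 1)²)/(34 - 53)) = 1002/(-116 + 2*(-8 + 0²)/(-19)) = 1002/(-116 + 2*(-1/19)*(-8 + 0)) = 1002/(-116 + 2*(-1/19)*(-8)) = 1002/(-116 + 16/19) = 1002/(-2188/19) = 1002*(-19/2188) = -9519/1094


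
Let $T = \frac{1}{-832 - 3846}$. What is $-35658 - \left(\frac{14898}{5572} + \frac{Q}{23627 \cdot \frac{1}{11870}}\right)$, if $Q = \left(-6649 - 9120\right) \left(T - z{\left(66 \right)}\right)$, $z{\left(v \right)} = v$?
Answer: $- \frac{85993373404599971}{153964258658} \approx -5.5853 \cdot 10^{5}$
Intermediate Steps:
$T = - \frac{1}{4678}$ ($T = \frac{1}{-4678} = - \frac{1}{4678} \approx -0.00021377$)
$Q = \frac{4868662981}{4678}$ ($Q = \left(-6649 - 9120\right) \left(- \frac{1}{4678} - 66\right) = - 15769 \left(- \frac{1}{4678} - 66\right) = \left(-15769\right) \left(- \frac{308749}{4678}\right) = \frac{4868662981}{4678} \approx 1.0408 \cdot 10^{6}$)
$-35658 - \left(\frac{14898}{5572} + \frac{Q}{23627 \cdot \frac{1}{11870}}\right) = -35658 - \left(\frac{14898}{5572} + \frac{4868662981}{4678 \cdot \frac{23627}{11870}}\right) = -35658 - \left(14898 \cdot \frac{1}{5572} + \frac{4868662981}{4678 \cdot 23627 \cdot \frac{1}{11870}}\right) = -35658 - \left(\frac{7449}{2786} + \frac{4868662981}{4678 \cdot \frac{23627}{11870}}\right) = -35658 - \left(\frac{7449}{2786} + \frac{4868662981}{4678} \cdot \frac{11870}{23627}\right) = -35658 - \left(\frac{7449}{2786} + \frac{28895514792235}{55263553}\right) = -35658 - \frac{80503315869373007}{153964258658} = - \frac{85993373404599971}{153964258658}$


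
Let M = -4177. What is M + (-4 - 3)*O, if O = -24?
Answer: -4009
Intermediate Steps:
M + (-4 - 3)*O = -4177 + (-4 - 3)*(-24) = -4177 - 7*(-24) = -4177 + 168 = -4009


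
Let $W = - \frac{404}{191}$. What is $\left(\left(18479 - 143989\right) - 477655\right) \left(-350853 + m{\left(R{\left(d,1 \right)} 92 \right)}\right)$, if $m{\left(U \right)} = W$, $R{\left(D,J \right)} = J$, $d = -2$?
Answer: $\frac{40420093379955}{191} \approx 2.1162 \cdot 10^{11}$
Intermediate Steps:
$W = - \frac{404}{191}$ ($W = \left(-404\right) \frac{1}{191} = - \frac{404}{191} \approx -2.1152$)
$m{\left(U \right)} = - \frac{404}{191}$
$\left(\left(18479 - 143989\right) - 477655\right) \left(-350853 + m{\left(R{\left(d,1 \right)} 92 \right)}\right) = \left(\left(18479 - 143989\right) - 477655\right) \left(-350853 - \frac{404}{191}\right) = \left(\left(18479 - 143989\right) - 477655\right) \left(- \frac{67013327}{191}\right) = \left(-125510 - 477655\right) \left(- \frac{67013327}{191}\right) = \left(-603165\right) \left(- \frac{67013327}{191}\right) = \frac{40420093379955}{191}$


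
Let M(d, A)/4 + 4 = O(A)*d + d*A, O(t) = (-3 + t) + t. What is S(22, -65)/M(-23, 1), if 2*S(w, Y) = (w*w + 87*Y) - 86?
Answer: 5257/32 ≈ 164.28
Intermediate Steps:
O(t) = -3 + 2*t
M(d, A) = -16 + 4*A*d + 4*d*(-3 + 2*A) (M(d, A) = -16 + 4*((-3 + 2*A)*d + d*A) = -16 + 4*(d*(-3 + 2*A) + A*d) = -16 + 4*(A*d + d*(-3 + 2*A)) = -16 + (4*A*d + 4*d*(-3 + 2*A)) = -16 + 4*A*d + 4*d*(-3 + 2*A))
S(w, Y) = -43 + w²/2 + 87*Y/2 (S(w, Y) = ((w*w + 87*Y) - 86)/2 = ((w² + 87*Y) - 86)/2 = (-86 + w² + 87*Y)/2 = -43 + w²/2 + 87*Y/2)
S(22, -65)/M(-23, 1) = (-43 + (½)*22² + (87/2)*(-65))/(-16 - 12*(-23) + 12*1*(-23)) = (-43 + (½)*484 - 5655/2)/(-16 + 276 - 276) = (-43 + 242 - 5655/2)/(-16) = -5257/2*(-1/16) = 5257/32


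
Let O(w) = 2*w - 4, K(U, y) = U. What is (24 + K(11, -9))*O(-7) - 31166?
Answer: -31796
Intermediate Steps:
O(w) = -4 + 2*w
(24 + K(11, -9))*O(-7) - 31166 = (24 + 11)*(-4 + 2*(-7)) - 31166 = 35*(-4 - 14) - 31166 = 35*(-18) - 31166 = -630 - 31166 = -31796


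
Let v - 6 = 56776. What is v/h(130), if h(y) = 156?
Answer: 28391/78 ≈ 363.99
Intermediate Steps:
v = 56782 (v = 6 + 56776 = 56782)
v/h(130) = 56782/156 = 56782*(1/156) = 28391/78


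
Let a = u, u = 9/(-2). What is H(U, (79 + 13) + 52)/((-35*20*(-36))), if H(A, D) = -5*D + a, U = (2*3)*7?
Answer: -23/800 ≈ -0.028750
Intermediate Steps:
u = -9/2 (u = 9*(-½) = -9/2 ≈ -4.5000)
a = -9/2 ≈ -4.5000
U = 42 (U = 6*7 = 42)
H(A, D) = -9/2 - 5*D (H(A, D) = -5*D - 9/2 = -9/2 - 5*D)
H(U, (79 + 13) + 52)/((-35*20*(-36))) = (-9/2 - 5*((79 + 13) + 52))/((-35*20*(-36))) = (-9/2 - 5*(92 + 52))/((-700*(-36))) = (-9/2 - 5*144)/25200 = (-9/2 - 720)*(1/25200) = -1449/2*1/25200 = -23/800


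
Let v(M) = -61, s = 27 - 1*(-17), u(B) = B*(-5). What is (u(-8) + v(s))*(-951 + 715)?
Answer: 4956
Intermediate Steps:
u(B) = -5*B
s = 44 (s = 27 + 17 = 44)
(u(-8) + v(s))*(-951 + 715) = (-5*(-8) - 61)*(-951 + 715) = (40 - 61)*(-236) = -21*(-236) = 4956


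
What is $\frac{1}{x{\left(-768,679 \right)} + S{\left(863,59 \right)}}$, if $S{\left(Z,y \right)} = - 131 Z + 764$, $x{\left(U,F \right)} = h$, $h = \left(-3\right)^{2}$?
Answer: $- \frac{1}{112280} \approx -8.9063 \cdot 10^{-6}$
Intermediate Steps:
$h = 9$
$x{\left(U,F \right)} = 9$
$S{\left(Z,y \right)} = 764 - 131 Z$
$\frac{1}{x{\left(-768,679 \right)} + S{\left(863,59 \right)}} = \frac{1}{9 + \left(764 - 113053\right)} = \frac{1}{9 - 112289} = \frac{1}{-112280} = - \frac{1}{112280}$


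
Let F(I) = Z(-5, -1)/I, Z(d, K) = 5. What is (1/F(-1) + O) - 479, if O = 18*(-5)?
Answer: -2846/5 ≈ -569.20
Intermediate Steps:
O = -90
F(I) = 5/I
(1/F(-1) + O) - 479 = (1/(5/(-1)) - 90) - 479 = (1/(5*(-1)) - 90) - 479 = (1/(-5) - 90) - 479 = (-1/5 - 90) - 479 = -451/5 - 479 = -2846/5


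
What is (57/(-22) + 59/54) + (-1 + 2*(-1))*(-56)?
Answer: 49451/297 ≈ 166.50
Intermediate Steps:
(57/(-22) + 59/54) + (-1 + 2*(-1))*(-56) = (57*(-1/22) + 59*(1/54)) + (-1 - 2)*(-56) = (-57/22 + 59/54) - 3*(-56) = -445/297 + 168 = 49451/297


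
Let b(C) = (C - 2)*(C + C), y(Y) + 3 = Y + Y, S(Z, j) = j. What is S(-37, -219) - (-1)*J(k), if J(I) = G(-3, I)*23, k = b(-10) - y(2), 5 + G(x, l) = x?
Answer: -403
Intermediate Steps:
G(x, l) = -5 + x
y(Y) = -3 + 2*Y (y(Y) = -3 + (Y + Y) = -3 + 2*Y)
b(C) = 2*C*(-2 + C) (b(C) = (-2 + C)*(2*C) = 2*C*(-2 + C))
k = 239 (k = 2*(-10)*(-2 - 10) - (-3 + 2*2) = 2*(-10)*(-12) - (-3 + 4) = 240 - 1*1 = 240 - 1 = 239)
J(I) = -184 (J(I) = (-5 - 3)*23 = -8*23 = -184)
S(-37, -219) - (-1)*J(k) = -219 - (-1)*(-184) = -219 - 1*184 = -219 - 184 = -403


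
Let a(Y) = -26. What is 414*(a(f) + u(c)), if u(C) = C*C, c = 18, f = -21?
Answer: 123372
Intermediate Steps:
u(C) = C²
414*(a(f) + u(c)) = 414*(-26 + 18²) = 414*(-26 + 324) = 414*298 = 123372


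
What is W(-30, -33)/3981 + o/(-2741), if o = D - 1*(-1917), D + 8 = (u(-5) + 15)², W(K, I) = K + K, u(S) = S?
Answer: -2720763/3637307 ≈ -0.74802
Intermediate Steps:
W(K, I) = 2*K
D = 92 (D = -8 + (-5 + 15)² = -8 + 10² = -8 + 100 = 92)
o = 2009 (o = 92 - 1*(-1917) = 92 + 1917 = 2009)
W(-30, -33)/3981 + o/(-2741) = (2*(-30))/3981 + 2009/(-2741) = -60*1/3981 + 2009*(-1/2741) = -20/1327 - 2009/2741 = -2720763/3637307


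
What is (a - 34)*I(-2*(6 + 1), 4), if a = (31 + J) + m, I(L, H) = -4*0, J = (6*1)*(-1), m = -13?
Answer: 0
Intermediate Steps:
J = -6 (J = 6*(-1) = -6)
I(L, H) = 0
a = 12 (a = (31 - 6) - 13 = 25 - 13 = 12)
(a - 34)*I(-2*(6 + 1), 4) = (12 - 34)*0 = -22*0 = 0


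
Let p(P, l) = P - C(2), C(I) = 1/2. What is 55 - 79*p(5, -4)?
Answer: -601/2 ≈ -300.50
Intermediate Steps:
C(I) = 1/2 (C(I) = 1*(1/2) = 1/2)
p(P, l) = -1/2 + P (p(P, l) = P - 1*1/2 = P - 1/2 = -1/2 + P)
55 - 79*p(5, -4) = 55 - 79*(-1/2 + 5) = 55 - 79*9/2 = 55 - 711/2 = -601/2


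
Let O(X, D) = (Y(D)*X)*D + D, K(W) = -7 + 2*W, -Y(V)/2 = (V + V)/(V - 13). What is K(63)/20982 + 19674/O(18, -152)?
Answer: 5692245731/2864756388 ≈ 1.9870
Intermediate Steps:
Y(V) = -4*V/(-13 + V) (Y(V) = -2*(V + V)/(V - 13) = -2*2*V/(-13 + V) = -4*V/(-13 + V))
O(X, D) = D - 4*X*D²/(-13 + D) (O(X, D) = ((-4*D/(-13 + D))*X)*D + D = (-4*D*X/(-13 + D))*D + D = -4*X*D²/(-13 + D) + D = D - 4*X*D²/(-13 + D))
K(63)/20982 + 19674/O(18, -152) = (-7 + 2*63)/20982 + 19674/((-152*(-13 - 152 - 4*(-152)*18)/(-13 - 152))) = (-7 + 126)*(1/20982) + 19674/((-152*(-13 - 152 + 10944)/(-165))) = 119*(1/20982) + 19674/((-152*(-1/165)*10779)) = 119/20982 + 19674/(546136/55) = 119/20982 + 19674*(55/546136) = 119/20982 + 541035/273068 = 5692245731/2864756388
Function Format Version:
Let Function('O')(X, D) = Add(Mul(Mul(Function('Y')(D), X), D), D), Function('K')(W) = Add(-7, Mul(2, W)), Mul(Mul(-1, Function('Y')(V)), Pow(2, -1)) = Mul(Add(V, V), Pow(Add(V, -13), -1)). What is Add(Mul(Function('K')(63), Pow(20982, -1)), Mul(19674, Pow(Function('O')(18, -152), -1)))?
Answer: Rational(5692245731, 2864756388) ≈ 1.9870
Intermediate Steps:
Function('Y')(V) = Mul(-4, V, Pow(Add(-13, V), -1)) (Function('Y')(V) = Mul(-2, Mul(Add(V, V), Pow(Add(V, -13), -1))) = Mul(-2, Mul(Mul(2, V), Pow(Add(-13, V), -1))) = Mul(-2, Mul(2, V, Pow(Add(-13, V), -1))) = Mul(-4, V, Pow(Add(-13, V), -1)))
Function('O')(X, D) = Add(D, Mul(-4, X, Pow(D, 2), Pow(Add(-13, D), -1))) (Function('O')(X, D) = Add(Mul(Mul(Mul(-4, D, Pow(Add(-13, D), -1)), X), D), D) = Add(Mul(Mul(-4, D, X, Pow(Add(-13, D), -1)), D), D) = Add(Mul(-4, X, Pow(D, 2), Pow(Add(-13, D), -1)), D) = Add(D, Mul(-4, X, Pow(D, 2), Pow(Add(-13, D), -1))))
Add(Mul(Function('K')(63), Pow(20982, -1)), Mul(19674, Pow(Function('O')(18, -152), -1))) = Add(Mul(Add(-7, Mul(2, 63)), Pow(20982, -1)), Mul(19674, Pow(Mul(-152, Pow(Add(-13, -152), -1), Add(-13, -152, Mul(-4, -152, 18))), -1))) = Add(Mul(Add(-7, 126), Rational(1, 20982)), Mul(19674, Pow(Mul(-152, Pow(-165, -1), Add(-13, -152, 10944)), -1))) = Add(Mul(119, Rational(1, 20982)), Mul(19674, Pow(Mul(-152, Rational(-1, 165), 10779), -1))) = Add(Rational(119, 20982), Mul(19674, Pow(Rational(546136, 55), -1))) = Add(Rational(119, 20982), Mul(19674, Rational(55, 546136))) = Add(Rational(119, 20982), Rational(541035, 273068)) = Rational(5692245731, 2864756388)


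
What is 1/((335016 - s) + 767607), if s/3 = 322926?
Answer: 1/133845 ≈ 7.4713e-6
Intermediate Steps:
s = 968778 (s = 3*322926 = 968778)
1/((335016 - s) + 767607) = 1/((335016 - 1*968778) + 767607) = 1/((335016 - 968778) + 767607) = 1/(-633762 + 767607) = 1/133845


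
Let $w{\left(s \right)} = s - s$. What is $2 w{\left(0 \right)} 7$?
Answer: $0$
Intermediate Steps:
$w{\left(s \right)} = 0$
$2 w{\left(0 \right)} 7 = 2 \cdot 0 \cdot 7 = 0 \cdot 7 = 0$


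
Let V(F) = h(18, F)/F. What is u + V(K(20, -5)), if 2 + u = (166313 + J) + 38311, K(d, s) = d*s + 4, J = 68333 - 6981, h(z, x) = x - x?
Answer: 265974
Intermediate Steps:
h(z, x) = 0
J = 61352
K(d, s) = 4 + d*s
V(F) = 0 (V(F) = 0/F = 0)
u = 265974 (u = -2 + ((166313 + 61352) + 38311) = -2 + (227665 + 38311) = -2 + 265976 = 265974)
u + V(K(20, -5)) = 265974 + 0 = 265974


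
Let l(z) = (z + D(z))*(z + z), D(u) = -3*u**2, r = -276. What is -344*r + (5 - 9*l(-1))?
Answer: 94877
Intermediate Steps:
l(z) = 2*z*(z - 3*z**2) (l(z) = (z - 3*z**2)*(z + z) = (z - 3*z**2)*(2*z) = 2*z*(z - 3*z**2))
-344*r + (5 - 9*l(-1)) = -344*(-276) + (5 - 9*(-1)**2*(2 - 6*(-1))) = 94944 + (5 - 9*(2 + 6)) = 94944 + (5 - 9*8) = 94944 + (5 - 72) = 94944 - 67 = 94877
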